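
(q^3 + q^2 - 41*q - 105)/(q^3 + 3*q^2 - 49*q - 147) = (q + 5)/(q + 7)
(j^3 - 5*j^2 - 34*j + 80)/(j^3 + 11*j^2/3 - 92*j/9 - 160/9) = 9*(j^2 - 10*j + 16)/(9*j^2 - 12*j - 32)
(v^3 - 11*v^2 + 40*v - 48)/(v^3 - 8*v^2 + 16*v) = (v - 3)/v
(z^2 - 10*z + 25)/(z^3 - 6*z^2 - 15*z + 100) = 1/(z + 4)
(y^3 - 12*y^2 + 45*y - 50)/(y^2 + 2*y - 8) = (y^2 - 10*y + 25)/(y + 4)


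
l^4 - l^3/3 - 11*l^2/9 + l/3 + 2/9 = (l - 1)*(l - 2/3)*(l + 1/3)*(l + 1)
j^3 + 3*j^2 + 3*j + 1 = (j + 1)^3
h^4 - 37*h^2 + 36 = (h - 6)*(h - 1)*(h + 1)*(h + 6)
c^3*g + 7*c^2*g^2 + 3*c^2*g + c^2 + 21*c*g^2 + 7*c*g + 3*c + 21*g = (c + 3)*(c + 7*g)*(c*g + 1)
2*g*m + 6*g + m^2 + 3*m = (2*g + m)*(m + 3)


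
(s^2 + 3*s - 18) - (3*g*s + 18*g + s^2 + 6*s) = -3*g*s - 18*g - 3*s - 18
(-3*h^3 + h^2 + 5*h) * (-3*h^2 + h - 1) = 9*h^5 - 6*h^4 - 11*h^3 + 4*h^2 - 5*h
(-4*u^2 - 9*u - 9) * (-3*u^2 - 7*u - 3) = 12*u^4 + 55*u^3 + 102*u^2 + 90*u + 27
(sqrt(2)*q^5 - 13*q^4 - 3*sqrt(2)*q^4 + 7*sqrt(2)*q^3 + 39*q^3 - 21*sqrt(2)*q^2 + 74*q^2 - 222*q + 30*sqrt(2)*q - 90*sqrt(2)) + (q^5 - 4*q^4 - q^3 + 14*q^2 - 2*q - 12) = q^5 + sqrt(2)*q^5 - 17*q^4 - 3*sqrt(2)*q^4 + 7*sqrt(2)*q^3 + 38*q^3 - 21*sqrt(2)*q^2 + 88*q^2 - 224*q + 30*sqrt(2)*q - 90*sqrt(2) - 12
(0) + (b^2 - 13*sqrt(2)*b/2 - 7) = b^2 - 13*sqrt(2)*b/2 - 7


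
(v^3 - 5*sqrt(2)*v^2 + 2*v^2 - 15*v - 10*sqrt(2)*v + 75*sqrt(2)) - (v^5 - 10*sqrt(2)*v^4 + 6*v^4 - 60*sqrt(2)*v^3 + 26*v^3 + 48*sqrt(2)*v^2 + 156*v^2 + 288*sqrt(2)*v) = -v^5 - 6*v^4 + 10*sqrt(2)*v^4 - 25*v^3 + 60*sqrt(2)*v^3 - 154*v^2 - 53*sqrt(2)*v^2 - 298*sqrt(2)*v - 15*v + 75*sqrt(2)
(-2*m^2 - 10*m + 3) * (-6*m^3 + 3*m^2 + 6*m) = 12*m^5 + 54*m^4 - 60*m^3 - 51*m^2 + 18*m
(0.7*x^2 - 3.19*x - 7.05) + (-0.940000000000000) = 0.7*x^2 - 3.19*x - 7.99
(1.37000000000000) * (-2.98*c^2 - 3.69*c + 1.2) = -4.0826*c^2 - 5.0553*c + 1.644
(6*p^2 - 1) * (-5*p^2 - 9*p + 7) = -30*p^4 - 54*p^3 + 47*p^2 + 9*p - 7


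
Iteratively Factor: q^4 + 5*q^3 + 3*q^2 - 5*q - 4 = (q - 1)*(q^3 + 6*q^2 + 9*q + 4) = (q - 1)*(q + 4)*(q^2 + 2*q + 1) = (q - 1)*(q + 1)*(q + 4)*(q + 1)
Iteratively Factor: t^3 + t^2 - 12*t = (t - 3)*(t^2 + 4*t) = t*(t - 3)*(t + 4)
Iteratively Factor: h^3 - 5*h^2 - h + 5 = (h + 1)*(h^2 - 6*h + 5) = (h - 1)*(h + 1)*(h - 5)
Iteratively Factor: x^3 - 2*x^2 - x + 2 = (x - 1)*(x^2 - x - 2) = (x - 1)*(x + 1)*(x - 2)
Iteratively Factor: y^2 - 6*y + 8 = (y - 2)*(y - 4)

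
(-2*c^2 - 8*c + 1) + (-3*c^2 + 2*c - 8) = -5*c^2 - 6*c - 7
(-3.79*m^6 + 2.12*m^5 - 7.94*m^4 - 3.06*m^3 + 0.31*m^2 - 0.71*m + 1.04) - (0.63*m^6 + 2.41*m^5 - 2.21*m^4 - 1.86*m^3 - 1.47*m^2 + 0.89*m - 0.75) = -4.42*m^6 - 0.29*m^5 - 5.73*m^4 - 1.2*m^3 + 1.78*m^2 - 1.6*m + 1.79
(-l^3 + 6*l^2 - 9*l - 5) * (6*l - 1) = -6*l^4 + 37*l^3 - 60*l^2 - 21*l + 5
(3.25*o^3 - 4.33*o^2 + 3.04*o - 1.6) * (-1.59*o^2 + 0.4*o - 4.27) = -5.1675*o^5 + 8.1847*o^4 - 20.4431*o^3 + 22.2491*o^2 - 13.6208*o + 6.832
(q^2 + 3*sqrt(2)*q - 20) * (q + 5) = q^3 + 3*sqrt(2)*q^2 + 5*q^2 - 20*q + 15*sqrt(2)*q - 100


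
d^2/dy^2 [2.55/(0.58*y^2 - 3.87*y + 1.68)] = (-1.71564*y^2 + 11.44746*y + 2.55*(1.16*y - 3.87)*(2.32*y - 7.74) - 4.96944)/(0.58*y^2 - 3.87*y + 1.68)^3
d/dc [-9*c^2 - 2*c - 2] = -18*c - 2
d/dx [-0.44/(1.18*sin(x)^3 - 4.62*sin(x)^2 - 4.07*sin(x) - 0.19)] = (1.5576*sin(x)^2 - 4.0656*sin(x) - 1.7908)*cos(x)/(-1.18*sin(x)^3 + 4.62*sin(x)^2 + 4.07*sin(x) + 0.19)^2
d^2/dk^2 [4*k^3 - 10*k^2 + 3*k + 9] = 24*k - 20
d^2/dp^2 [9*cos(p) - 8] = -9*cos(p)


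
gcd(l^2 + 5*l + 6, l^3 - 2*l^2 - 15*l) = l + 3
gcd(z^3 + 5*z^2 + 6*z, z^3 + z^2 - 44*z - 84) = z + 2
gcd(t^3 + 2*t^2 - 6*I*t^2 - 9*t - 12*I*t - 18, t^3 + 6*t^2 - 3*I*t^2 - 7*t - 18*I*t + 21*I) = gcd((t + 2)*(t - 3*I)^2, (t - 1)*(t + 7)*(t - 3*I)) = t - 3*I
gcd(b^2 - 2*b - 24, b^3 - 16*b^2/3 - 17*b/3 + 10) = b - 6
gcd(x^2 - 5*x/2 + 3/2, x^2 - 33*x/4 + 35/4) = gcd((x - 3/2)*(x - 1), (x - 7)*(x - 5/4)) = 1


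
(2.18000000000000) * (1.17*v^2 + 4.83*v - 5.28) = 2.5506*v^2 + 10.5294*v - 11.5104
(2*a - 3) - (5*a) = -3*a - 3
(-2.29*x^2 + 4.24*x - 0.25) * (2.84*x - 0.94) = -6.5036*x^3 + 14.1942*x^2 - 4.6956*x + 0.235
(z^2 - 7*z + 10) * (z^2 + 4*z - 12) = z^4 - 3*z^3 - 30*z^2 + 124*z - 120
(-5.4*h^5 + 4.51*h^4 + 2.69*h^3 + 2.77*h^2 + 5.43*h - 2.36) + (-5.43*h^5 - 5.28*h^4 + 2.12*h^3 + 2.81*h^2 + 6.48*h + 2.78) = -10.83*h^5 - 0.77*h^4 + 4.81*h^3 + 5.58*h^2 + 11.91*h + 0.42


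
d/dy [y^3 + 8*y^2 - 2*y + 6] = 3*y^2 + 16*y - 2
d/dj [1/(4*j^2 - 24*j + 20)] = (3 - j)/(2*(j^2 - 6*j + 5)^2)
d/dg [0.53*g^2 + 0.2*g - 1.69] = 1.06*g + 0.2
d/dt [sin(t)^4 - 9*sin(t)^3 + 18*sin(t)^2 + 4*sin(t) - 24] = (4*sin(t)^3 - 27*sin(t)^2 + 36*sin(t) + 4)*cos(t)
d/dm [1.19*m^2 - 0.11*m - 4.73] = 2.38*m - 0.11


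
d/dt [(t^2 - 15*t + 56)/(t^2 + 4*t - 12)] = (19*t^2 - 136*t - 44)/(t^4 + 8*t^3 - 8*t^2 - 96*t + 144)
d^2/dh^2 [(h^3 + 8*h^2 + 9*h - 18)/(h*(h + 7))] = 4*(h^3 - 27*h^2 - 189*h - 441)/(h^3*(h^3 + 21*h^2 + 147*h + 343))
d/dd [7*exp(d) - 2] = 7*exp(d)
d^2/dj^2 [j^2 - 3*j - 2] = 2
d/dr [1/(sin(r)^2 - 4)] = -2*sin(r)*cos(r)/(sin(r)^2 - 4)^2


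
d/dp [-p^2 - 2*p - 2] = -2*p - 2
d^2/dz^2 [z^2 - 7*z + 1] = 2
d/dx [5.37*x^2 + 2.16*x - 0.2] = 10.74*x + 2.16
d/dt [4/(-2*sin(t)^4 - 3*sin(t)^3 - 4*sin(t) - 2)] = 4*(8*sin(t)^3 + 9*sin(t)^2 + 4)*cos(t)/(2*sin(t)^4 + 3*sin(t)^3 + 4*sin(t) + 2)^2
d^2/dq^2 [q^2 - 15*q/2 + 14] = 2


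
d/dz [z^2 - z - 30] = 2*z - 1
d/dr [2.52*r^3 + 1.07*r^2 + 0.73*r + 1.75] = 7.56*r^2 + 2.14*r + 0.73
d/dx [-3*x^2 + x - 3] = 1 - 6*x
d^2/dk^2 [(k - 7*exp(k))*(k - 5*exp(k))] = -12*k*exp(k) + 140*exp(2*k) - 24*exp(k) + 2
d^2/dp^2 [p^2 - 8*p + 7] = 2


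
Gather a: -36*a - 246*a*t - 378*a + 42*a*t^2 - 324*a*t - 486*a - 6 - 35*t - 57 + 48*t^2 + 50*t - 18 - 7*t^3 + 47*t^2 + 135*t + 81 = a*(42*t^2 - 570*t - 900) - 7*t^3 + 95*t^2 + 150*t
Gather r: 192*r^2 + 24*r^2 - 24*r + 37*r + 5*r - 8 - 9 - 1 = 216*r^2 + 18*r - 18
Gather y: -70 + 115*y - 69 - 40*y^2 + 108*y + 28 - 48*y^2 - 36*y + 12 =-88*y^2 + 187*y - 99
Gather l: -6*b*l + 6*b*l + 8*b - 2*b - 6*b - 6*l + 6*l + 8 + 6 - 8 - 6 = 0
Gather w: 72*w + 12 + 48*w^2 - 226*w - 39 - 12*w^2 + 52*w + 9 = 36*w^2 - 102*w - 18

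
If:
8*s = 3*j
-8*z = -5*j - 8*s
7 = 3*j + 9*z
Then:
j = 7/12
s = 7/32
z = 7/12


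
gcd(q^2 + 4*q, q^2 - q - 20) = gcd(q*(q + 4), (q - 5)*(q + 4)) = q + 4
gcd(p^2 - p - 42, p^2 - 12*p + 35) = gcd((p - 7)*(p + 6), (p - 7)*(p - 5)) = p - 7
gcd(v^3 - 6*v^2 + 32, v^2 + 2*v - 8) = 1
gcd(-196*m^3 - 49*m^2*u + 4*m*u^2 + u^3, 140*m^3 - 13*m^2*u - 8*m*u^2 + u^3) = -28*m^2 - 3*m*u + u^2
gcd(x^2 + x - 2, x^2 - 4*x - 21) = 1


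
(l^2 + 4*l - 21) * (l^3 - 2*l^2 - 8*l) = l^5 + 2*l^4 - 37*l^3 + 10*l^2 + 168*l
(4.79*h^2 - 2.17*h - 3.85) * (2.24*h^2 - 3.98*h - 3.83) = 10.7296*h^4 - 23.925*h^3 - 18.3331*h^2 + 23.6341*h + 14.7455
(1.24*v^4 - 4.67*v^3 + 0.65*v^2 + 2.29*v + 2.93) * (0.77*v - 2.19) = 0.9548*v^5 - 6.3115*v^4 + 10.7278*v^3 + 0.3398*v^2 - 2.759*v - 6.4167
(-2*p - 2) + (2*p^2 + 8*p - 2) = 2*p^2 + 6*p - 4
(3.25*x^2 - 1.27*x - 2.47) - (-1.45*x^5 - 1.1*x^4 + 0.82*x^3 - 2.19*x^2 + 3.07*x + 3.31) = 1.45*x^5 + 1.1*x^4 - 0.82*x^3 + 5.44*x^2 - 4.34*x - 5.78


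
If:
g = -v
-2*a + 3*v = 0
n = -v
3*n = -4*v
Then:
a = 0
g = 0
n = 0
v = 0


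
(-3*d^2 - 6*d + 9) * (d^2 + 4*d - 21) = -3*d^4 - 18*d^3 + 48*d^2 + 162*d - 189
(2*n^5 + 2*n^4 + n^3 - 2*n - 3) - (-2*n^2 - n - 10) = 2*n^5 + 2*n^4 + n^3 + 2*n^2 - n + 7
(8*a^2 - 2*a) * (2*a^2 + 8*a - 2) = 16*a^4 + 60*a^3 - 32*a^2 + 4*a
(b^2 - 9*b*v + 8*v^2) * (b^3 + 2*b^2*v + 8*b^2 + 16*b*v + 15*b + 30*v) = b^5 - 7*b^4*v + 8*b^4 - 10*b^3*v^2 - 56*b^3*v + 15*b^3 + 16*b^2*v^3 - 80*b^2*v^2 - 105*b^2*v + 128*b*v^3 - 150*b*v^2 + 240*v^3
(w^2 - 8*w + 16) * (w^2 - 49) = w^4 - 8*w^3 - 33*w^2 + 392*w - 784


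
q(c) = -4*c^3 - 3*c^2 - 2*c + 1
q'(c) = -12*c^2 - 6*c - 2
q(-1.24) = 6.49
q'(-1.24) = -13.01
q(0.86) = -5.48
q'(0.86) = -16.04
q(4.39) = -404.01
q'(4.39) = -259.61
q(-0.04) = 1.08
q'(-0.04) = -1.78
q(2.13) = -55.53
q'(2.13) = -69.22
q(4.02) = -315.38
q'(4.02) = -220.04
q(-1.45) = 9.79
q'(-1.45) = -18.53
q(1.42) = -19.34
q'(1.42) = -34.72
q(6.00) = -983.00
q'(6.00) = -470.00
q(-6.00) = 769.00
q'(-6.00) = -398.00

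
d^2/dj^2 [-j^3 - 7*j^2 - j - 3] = -6*j - 14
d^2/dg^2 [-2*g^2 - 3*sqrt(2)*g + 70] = -4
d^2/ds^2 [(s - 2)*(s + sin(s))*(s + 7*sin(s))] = -8*s^2*sin(s) + 16*s*sin(s) + 32*s*cos(s) + 14*s*cos(2*s) + 6*s + 16*sin(s) + 14*sin(2*s) - 32*cos(s) - 28*cos(2*s) - 4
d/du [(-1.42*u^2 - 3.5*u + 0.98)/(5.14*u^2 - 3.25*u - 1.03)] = (22.605*u^2 - 7.1492*u + 6.79)/(26.4196*u^4 - 33.41*u^3 - 0.0259*u^2 + 6.695*u + 1.0609)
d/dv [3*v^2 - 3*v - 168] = 6*v - 3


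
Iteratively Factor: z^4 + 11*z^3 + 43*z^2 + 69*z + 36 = (z + 1)*(z^3 + 10*z^2 + 33*z + 36) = (z + 1)*(z + 4)*(z^2 + 6*z + 9) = (z + 1)*(z + 3)*(z + 4)*(z + 3)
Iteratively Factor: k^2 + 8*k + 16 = (k + 4)*(k + 4)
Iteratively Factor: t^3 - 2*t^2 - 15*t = (t)*(t^2 - 2*t - 15) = t*(t - 5)*(t + 3)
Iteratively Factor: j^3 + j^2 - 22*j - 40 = (j + 2)*(j^2 - j - 20) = (j - 5)*(j + 2)*(j + 4)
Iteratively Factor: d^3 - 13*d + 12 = (d + 4)*(d^2 - 4*d + 3) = (d - 1)*(d + 4)*(d - 3)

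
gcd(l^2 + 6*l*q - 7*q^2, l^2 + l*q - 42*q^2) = l + 7*q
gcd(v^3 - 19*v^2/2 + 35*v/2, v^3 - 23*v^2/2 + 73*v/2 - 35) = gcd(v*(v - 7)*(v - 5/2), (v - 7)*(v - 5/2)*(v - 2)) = v^2 - 19*v/2 + 35/2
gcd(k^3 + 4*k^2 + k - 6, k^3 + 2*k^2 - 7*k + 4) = k - 1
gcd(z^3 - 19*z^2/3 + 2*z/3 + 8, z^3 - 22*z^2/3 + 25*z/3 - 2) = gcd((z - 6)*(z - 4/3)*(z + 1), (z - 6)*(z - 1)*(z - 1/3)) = z - 6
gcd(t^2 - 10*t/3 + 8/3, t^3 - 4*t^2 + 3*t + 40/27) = 1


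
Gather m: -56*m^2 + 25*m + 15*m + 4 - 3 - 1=-56*m^2 + 40*m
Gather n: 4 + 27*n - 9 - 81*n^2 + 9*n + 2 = -81*n^2 + 36*n - 3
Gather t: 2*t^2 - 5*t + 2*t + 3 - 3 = 2*t^2 - 3*t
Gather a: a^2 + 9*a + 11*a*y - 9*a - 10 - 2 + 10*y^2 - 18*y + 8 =a^2 + 11*a*y + 10*y^2 - 18*y - 4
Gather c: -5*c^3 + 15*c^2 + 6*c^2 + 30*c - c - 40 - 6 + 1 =-5*c^3 + 21*c^2 + 29*c - 45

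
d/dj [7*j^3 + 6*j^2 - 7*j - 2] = 21*j^2 + 12*j - 7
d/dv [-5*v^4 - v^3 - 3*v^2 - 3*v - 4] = -20*v^3 - 3*v^2 - 6*v - 3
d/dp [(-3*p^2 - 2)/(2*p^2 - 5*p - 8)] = (15*p^2 + 56*p - 10)/(4*p^4 - 20*p^3 - 7*p^2 + 80*p + 64)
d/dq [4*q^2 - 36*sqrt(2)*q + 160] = 8*q - 36*sqrt(2)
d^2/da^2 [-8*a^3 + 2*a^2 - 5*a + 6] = 4 - 48*a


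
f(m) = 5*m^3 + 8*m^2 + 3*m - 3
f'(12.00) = 2355.00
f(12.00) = 9825.00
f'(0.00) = 3.00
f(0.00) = -3.00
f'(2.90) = 175.55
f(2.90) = 194.92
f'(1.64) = 69.58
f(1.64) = 45.49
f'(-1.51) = 13.04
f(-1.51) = -6.50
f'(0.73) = 22.67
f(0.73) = 5.40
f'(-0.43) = -1.11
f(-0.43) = -3.21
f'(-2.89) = 82.04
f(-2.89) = -65.54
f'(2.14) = 105.93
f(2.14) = 89.06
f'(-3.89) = 167.74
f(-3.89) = -187.93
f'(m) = 15*m^2 + 16*m + 3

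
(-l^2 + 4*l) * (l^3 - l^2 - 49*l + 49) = -l^5 + 5*l^4 + 45*l^3 - 245*l^2 + 196*l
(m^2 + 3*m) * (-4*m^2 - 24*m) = -4*m^4 - 36*m^3 - 72*m^2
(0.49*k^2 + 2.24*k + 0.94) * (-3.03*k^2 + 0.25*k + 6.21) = -1.4847*k^4 - 6.6647*k^3 + 0.7547*k^2 + 14.1454*k + 5.8374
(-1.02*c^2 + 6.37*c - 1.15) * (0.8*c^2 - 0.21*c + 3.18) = -0.816*c^4 + 5.3102*c^3 - 5.5013*c^2 + 20.4981*c - 3.657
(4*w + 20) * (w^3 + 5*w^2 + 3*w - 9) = 4*w^4 + 40*w^3 + 112*w^2 + 24*w - 180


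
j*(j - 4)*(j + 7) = j^3 + 3*j^2 - 28*j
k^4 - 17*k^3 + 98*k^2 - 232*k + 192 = (k - 8)*(k - 4)*(k - 3)*(k - 2)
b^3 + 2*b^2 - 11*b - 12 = (b - 3)*(b + 1)*(b + 4)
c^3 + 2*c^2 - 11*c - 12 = (c - 3)*(c + 1)*(c + 4)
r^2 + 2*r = r*(r + 2)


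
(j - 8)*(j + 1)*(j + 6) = j^3 - j^2 - 50*j - 48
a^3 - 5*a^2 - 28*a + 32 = (a - 8)*(a - 1)*(a + 4)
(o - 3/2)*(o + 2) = o^2 + o/2 - 3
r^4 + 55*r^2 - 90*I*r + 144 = (r - 6*I)*(r - 3*I)*(r + I)*(r + 8*I)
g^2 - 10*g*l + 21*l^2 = (g - 7*l)*(g - 3*l)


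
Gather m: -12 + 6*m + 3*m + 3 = 9*m - 9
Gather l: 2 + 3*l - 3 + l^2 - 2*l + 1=l^2 + l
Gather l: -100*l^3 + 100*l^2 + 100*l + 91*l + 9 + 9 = -100*l^3 + 100*l^2 + 191*l + 18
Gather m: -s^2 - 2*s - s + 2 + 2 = -s^2 - 3*s + 4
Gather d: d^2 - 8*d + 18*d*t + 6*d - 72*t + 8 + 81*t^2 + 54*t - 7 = d^2 + d*(18*t - 2) + 81*t^2 - 18*t + 1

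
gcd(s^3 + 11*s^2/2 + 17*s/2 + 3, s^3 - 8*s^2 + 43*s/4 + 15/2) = s + 1/2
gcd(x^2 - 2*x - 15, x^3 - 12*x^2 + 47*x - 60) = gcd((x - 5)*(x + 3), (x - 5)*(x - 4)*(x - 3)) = x - 5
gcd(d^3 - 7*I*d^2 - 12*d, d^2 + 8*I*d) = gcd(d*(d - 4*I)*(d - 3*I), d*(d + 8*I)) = d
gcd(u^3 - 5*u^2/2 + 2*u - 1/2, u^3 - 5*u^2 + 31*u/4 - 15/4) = u - 1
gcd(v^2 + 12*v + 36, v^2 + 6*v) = v + 6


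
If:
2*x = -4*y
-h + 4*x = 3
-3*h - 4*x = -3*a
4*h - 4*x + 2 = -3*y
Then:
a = 131/63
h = 17/21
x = 20/21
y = -10/21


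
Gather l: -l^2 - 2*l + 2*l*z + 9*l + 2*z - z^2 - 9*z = -l^2 + l*(2*z + 7) - z^2 - 7*z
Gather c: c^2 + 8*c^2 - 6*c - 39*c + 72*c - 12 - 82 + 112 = 9*c^2 + 27*c + 18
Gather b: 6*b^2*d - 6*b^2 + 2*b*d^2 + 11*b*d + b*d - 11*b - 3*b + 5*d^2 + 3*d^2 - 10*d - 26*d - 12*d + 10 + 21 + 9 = b^2*(6*d - 6) + b*(2*d^2 + 12*d - 14) + 8*d^2 - 48*d + 40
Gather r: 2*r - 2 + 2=2*r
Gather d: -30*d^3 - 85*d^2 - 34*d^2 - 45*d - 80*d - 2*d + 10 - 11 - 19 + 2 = -30*d^3 - 119*d^2 - 127*d - 18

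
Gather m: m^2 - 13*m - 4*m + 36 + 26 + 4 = m^2 - 17*m + 66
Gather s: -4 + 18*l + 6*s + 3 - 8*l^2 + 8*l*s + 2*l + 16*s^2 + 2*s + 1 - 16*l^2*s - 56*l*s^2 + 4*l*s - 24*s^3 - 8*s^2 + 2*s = -8*l^2 + 20*l - 24*s^3 + s^2*(8 - 56*l) + s*(-16*l^2 + 12*l + 10)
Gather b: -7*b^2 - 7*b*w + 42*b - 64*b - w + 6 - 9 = -7*b^2 + b*(-7*w - 22) - w - 3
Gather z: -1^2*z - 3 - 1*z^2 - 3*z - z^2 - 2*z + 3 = -2*z^2 - 6*z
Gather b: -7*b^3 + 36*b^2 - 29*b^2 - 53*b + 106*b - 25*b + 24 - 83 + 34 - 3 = -7*b^3 + 7*b^2 + 28*b - 28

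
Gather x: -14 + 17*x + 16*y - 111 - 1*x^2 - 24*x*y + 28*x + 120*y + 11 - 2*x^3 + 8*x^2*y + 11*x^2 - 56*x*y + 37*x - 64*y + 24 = -2*x^3 + x^2*(8*y + 10) + x*(82 - 80*y) + 72*y - 90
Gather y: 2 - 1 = 1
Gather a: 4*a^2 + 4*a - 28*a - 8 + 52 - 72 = 4*a^2 - 24*a - 28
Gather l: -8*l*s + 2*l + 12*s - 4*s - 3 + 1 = l*(2 - 8*s) + 8*s - 2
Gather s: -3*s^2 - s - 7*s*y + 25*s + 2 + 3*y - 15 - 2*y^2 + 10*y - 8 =-3*s^2 + s*(24 - 7*y) - 2*y^2 + 13*y - 21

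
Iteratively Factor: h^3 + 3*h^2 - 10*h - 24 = (h + 2)*(h^2 + h - 12) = (h - 3)*(h + 2)*(h + 4)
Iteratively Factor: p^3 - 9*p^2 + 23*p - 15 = (p - 5)*(p^2 - 4*p + 3) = (p - 5)*(p - 1)*(p - 3)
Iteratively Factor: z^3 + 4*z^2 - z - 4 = (z + 1)*(z^2 + 3*z - 4) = (z - 1)*(z + 1)*(z + 4)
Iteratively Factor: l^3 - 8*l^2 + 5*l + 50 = (l - 5)*(l^2 - 3*l - 10) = (l - 5)*(l + 2)*(l - 5)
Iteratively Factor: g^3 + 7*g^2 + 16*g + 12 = (g + 2)*(g^2 + 5*g + 6) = (g + 2)^2*(g + 3)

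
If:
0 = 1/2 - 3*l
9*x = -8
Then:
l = 1/6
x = -8/9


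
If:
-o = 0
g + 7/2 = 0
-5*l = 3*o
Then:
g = -7/2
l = 0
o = 0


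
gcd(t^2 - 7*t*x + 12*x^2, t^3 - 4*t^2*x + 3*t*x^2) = -t + 3*x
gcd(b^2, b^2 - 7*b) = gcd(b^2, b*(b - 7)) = b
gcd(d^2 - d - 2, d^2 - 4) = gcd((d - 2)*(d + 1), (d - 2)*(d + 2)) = d - 2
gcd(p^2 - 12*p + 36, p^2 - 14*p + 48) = p - 6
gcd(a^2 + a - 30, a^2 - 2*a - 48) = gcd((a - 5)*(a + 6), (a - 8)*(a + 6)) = a + 6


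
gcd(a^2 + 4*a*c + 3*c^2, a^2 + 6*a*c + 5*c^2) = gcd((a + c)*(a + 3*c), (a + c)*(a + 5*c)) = a + c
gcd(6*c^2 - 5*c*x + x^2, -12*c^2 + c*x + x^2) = -3*c + x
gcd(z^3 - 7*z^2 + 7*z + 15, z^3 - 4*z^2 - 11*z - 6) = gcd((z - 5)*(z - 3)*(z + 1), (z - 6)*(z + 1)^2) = z + 1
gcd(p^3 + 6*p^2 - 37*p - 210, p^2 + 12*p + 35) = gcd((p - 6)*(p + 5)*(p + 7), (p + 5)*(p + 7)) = p^2 + 12*p + 35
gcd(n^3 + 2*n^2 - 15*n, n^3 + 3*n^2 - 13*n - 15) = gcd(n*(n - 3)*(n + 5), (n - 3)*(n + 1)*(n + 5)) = n^2 + 2*n - 15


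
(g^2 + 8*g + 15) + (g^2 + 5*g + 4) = 2*g^2 + 13*g + 19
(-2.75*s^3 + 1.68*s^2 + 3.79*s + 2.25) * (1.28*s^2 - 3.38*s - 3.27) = -3.52*s^5 + 11.4454*s^4 + 8.1653*s^3 - 15.4238*s^2 - 19.9983*s - 7.3575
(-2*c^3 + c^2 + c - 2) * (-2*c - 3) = 4*c^4 + 4*c^3 - 5*c^2 + c + 6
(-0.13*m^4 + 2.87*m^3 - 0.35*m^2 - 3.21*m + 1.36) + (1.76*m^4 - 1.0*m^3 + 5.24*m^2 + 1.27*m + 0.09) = 1.63*m^4 + 1.87*m^3 + 4.89*m^2 - 1.94*m + 1.45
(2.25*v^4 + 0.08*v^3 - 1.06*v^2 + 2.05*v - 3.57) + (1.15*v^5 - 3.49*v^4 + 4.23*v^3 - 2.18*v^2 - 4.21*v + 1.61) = 1.15*v^5 - 1.24*v^4 + 4.31*v^3 - 3.24*v^2 - 2.16*v - 1.96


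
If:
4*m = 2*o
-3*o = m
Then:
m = 0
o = 0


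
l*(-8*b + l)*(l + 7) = -8*b*l^2 - 56*b*l + l^3 + 7*l^2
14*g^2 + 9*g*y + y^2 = (2*g + y)*(7*g + y)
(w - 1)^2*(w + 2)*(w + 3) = w^4 + 3*w^3 - 3*w^2 - 7*w + 6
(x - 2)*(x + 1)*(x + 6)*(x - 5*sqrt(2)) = x^4 - 5*sqrt(2)*x^3 + 5*x^3 - 25*sqrt(2)*x^2 - 8*x^2 - 12*x + 40*sqrt(2)*x + 60*sqrt(2)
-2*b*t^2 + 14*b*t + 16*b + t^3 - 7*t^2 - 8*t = (-2*b + t)*(t - 8)*(t + 1)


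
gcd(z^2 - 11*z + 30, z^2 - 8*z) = 1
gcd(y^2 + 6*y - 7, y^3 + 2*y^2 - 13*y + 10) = y - 1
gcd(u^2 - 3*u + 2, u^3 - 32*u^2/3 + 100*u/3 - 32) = u - 2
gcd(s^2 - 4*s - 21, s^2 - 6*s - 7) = s - 7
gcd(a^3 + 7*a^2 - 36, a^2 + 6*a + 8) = 1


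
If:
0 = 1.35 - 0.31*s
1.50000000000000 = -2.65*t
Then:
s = 4.35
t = -0.57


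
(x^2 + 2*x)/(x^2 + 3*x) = (x + 2)/(x + 3)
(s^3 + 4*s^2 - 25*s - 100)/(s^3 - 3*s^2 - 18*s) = (-s^3 - 4*s^2 + 25*s + 100)/(s*(-s^2 + 3*s + 18))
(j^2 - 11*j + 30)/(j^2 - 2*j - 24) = (j - 5)/(j + 4)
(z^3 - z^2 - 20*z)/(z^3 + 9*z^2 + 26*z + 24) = z*(z - 5)/(z^2 + 5*z + 6)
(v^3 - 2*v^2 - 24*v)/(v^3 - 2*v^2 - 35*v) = (-v^2 + 2*v + 24)/(-v^2 + 2*v + 35)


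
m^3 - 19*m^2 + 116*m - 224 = (m - 8)*(m - 7)*(m - 4)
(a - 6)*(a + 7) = a^2 + a - 42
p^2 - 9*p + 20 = (p - 5)*(p - 4)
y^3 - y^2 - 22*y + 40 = (y - 4)*(y - 2)*(y + 5)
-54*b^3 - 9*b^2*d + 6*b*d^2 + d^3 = (-3*b + d)*(3*b + d)*(6*b + d)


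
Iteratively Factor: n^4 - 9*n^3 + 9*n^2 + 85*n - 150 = (n + 3)*(n^3 - 12*n^2 + 45*n - 50) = (n - 2)*(n + 3)*(n^2 - 10*n + 25) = (n - 5)*(n - 2)*(n + 3)*(n - 5)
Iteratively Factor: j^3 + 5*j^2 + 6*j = (j + 3)*(j^2 + 2*j) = (j + 2)*(j + 3)*(j)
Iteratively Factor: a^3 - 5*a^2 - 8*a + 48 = (a - 4)*(a^2 - a - 12) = (a - 4)*(a + 3)*(a - 4)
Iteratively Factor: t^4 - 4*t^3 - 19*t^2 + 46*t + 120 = (t - 5)*(t^3 + t^2 - 14*t - 24) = (t - 5)*(t + 2)*(t^2 - t - 12) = (t - 5)*(t - 4)*(t + 2)*(t + 3)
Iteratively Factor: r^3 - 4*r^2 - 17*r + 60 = (r - 3)*(r^2 - r - 20) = (r - 5)*(r - 3)*(r + 4)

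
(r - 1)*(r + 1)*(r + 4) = r^3 + 4*r^2 - r - 4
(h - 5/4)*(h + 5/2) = h^2 + 5*h/4 - 25/8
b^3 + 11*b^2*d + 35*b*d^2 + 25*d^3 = (b + d)*(b + 5*d)^2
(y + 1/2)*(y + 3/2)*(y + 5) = y^3 + 7*y^2 + 43*y/4 + 15/4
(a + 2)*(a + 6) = a^2 + 8*a + 12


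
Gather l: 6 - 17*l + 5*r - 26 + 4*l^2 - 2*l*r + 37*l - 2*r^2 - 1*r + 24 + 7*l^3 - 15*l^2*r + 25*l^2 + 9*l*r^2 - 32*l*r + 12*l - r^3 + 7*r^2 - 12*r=7*l^3 + l^2*(29 - 15*r) + l*(9*r^2 - 34*r + 32) - r^3 + 5*r^2 - 8*r + 4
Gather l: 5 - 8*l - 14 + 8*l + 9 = 0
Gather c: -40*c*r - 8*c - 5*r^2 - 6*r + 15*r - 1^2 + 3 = c*(-40*r - 8) - 5*r^2 + 9*r + 2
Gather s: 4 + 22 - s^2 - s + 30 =-s^2 - s + 56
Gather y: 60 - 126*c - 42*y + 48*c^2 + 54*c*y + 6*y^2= 48*c^2 - 126*c + 6*y^2 + y*(54*c - 42) + 60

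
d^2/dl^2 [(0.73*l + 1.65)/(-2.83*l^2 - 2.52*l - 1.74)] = (-(0.73*l + 1.65)*(5.66*l + 2.52)*(11.32*l + 5.04) + (12.3954*l + 13.0182)*(2.83*l^2 + 2.52*l + 1.74))/(2.83*l^2 + 2.52*l + 1.74)^3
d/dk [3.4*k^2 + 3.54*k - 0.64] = 6.8*k + 3.54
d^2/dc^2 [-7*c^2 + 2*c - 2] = -14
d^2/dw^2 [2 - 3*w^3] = -18*w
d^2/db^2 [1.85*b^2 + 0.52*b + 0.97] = 3.70000000000000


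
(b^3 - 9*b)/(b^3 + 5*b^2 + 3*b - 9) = b*(b - 3)/(b^2 + 2*b - 3)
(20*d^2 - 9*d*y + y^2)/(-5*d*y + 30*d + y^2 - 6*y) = (-4*d + y)/(y - 6)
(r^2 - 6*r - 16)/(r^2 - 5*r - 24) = (r + 2)/(r + 3)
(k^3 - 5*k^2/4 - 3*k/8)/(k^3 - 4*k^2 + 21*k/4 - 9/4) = k*(4*k + 1)/(2*(2*k^2 - 5*k + 3))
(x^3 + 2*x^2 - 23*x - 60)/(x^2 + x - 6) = (x^2 - x - 20)/(x - 2)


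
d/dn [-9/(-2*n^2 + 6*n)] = 9*(3 - 2*n)/(2*n^2*(n - 3)^2)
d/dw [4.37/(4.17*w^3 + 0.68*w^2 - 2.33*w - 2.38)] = (-54.6687*w^2 - 5.9432*w + 10.1821)/(4.17*w^3 + 0.68*w^2 - 2.33*w - 2.38)^2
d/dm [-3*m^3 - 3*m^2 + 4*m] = -9*m^2 - 6*m + 4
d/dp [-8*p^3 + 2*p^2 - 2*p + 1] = -24*p^2 + 4*p - 2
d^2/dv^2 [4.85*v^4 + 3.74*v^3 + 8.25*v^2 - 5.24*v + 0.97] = 58.2*v^2 + 22.44*v + 16.5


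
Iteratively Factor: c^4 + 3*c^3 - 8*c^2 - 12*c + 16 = (c - 2)*(c^3 + 5*c^2 + 2*c - 8) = (c - 2)*(c + 2)*(c^2 + 3*c - 4) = (c - 2)*(c + 2)*(c + 4)*(c - 1)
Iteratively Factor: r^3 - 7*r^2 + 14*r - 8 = (r - 2)*(r^2 - 5*r + 4) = (r - 4)*(r - 2)*(r - 1)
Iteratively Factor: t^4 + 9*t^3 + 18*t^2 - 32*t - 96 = (t + 4)*(t^3 + 5*t^2 - 2*t - 24) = (t + 4)^2*(t^2 + t - 6) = (t - 2)*(t + 4)^2*(t + 3)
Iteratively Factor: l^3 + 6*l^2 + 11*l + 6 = (l + 3)*(l^2 + 3*l + 2) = (l + 1)*(l + 3)*(l + 2)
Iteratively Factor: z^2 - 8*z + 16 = (z - 4)*(z - 4)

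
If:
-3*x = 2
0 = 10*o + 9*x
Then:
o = 3/5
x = -2/3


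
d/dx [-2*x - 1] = -2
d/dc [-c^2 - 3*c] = -2*c - 3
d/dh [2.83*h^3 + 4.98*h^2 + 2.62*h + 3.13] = 8.49*h^2 + 9.96*h + 2.62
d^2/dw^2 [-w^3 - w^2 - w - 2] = -6*w - 2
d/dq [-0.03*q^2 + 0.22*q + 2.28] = 0.22 - 0.06*q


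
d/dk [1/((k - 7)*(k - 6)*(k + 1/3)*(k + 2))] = 6*(-6*k^3 + 48*k^2 - 37*k - 134)/(9*k^8 - 192*k^7 + 1246*k^6 - 760*k^5 - 15279*k^4 + 14456*k^3 + 78040*k^2 + 45024*k + 7056)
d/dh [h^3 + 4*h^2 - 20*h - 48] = 3*h^2 + 8*h - 20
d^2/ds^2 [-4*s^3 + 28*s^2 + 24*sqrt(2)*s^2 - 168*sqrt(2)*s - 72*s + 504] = -24*s + 56 + 48*sqrt(2)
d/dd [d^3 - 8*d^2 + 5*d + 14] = 3*d^2 - 16*d + 5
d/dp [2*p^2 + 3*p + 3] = 4*p + 3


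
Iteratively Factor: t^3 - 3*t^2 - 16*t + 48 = (t - 3)*(t^2 - 16) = (t - 4)*(t - 3)*(t + 4)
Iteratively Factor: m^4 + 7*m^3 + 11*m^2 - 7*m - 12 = (m + 4)*(m^3 + 3*m^2 - m - 3) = (m - 1)*(m + 4)*(m^2 + 4*m + 3) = (m - 1)*(m + 1)*(m + 4)*(m + 3)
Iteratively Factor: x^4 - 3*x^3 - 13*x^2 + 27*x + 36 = (x - 3)*(x^3 - 13*x - 12) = (x - 4)*(x - 3)*(x^2 + 4*x + 3) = (x - 4)*(x - 3)*(x + 1)*(x + 3)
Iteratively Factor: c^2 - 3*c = (c - 3)*(c)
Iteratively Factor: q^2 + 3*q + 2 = (q + 1)*(q + 2)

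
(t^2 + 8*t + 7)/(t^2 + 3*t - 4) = (t^2 + 8*t + 7)/(t^2 + 3*t - 4)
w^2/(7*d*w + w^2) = w/(7*d + w)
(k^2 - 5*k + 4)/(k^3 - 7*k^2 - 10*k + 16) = (k - 4)/(k^2 - 6*k - 16)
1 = 1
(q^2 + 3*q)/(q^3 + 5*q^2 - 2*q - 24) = q/(q^2 + 2*q - 8)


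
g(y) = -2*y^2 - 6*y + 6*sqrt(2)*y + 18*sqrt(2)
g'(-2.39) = 12.05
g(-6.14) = -65.20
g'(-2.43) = 12.21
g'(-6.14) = 27.05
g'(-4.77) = 21.57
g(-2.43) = 7.61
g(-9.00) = -158.91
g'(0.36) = 1.05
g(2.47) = 19.39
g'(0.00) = 2.49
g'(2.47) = -7.39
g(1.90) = 22.96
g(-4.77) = -31.90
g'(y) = -4*y - 6 + 6*sqrt(2)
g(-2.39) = 8.09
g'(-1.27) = 7.57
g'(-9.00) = 38.49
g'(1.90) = -5.11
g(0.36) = 26.09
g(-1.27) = 19.07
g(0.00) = 25.46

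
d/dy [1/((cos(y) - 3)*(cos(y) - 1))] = 2*(cos(y) - 2)*sin(y)/((cos(y) - 3)^2*(cos(y) - 1)^2)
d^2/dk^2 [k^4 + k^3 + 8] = 6*k*(2*k + 1)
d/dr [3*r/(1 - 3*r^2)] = 3*(3*r^2 + 1)/(3*r^2 - 1)^2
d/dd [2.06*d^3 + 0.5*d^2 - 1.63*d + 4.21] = 6.18*d^2 + 1.0*d - 1.63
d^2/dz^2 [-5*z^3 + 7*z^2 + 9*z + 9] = 14 - 30*z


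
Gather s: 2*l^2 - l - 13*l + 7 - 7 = 2*l^2 - 14*l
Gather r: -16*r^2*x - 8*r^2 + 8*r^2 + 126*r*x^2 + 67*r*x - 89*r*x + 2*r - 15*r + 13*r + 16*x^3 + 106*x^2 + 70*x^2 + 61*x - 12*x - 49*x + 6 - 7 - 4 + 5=-16*r^2*x + r*(126*x^2 - 22*x) + 16*x^3 + 176*x^2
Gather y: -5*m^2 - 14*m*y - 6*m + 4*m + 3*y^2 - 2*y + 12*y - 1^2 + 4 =-5*m^2 - 2*m + 3*y^2 + y*(10 - 14*m) + 3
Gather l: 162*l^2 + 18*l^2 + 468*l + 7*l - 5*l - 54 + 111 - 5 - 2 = 180*l^2 + 470*l + 50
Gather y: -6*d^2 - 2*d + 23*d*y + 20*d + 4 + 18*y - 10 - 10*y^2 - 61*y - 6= -6*d^2 + 18*d - 10*y^2 + y*(23*d - 43) - 12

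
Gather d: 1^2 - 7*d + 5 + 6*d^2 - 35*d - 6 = 6*d^2 - 42*d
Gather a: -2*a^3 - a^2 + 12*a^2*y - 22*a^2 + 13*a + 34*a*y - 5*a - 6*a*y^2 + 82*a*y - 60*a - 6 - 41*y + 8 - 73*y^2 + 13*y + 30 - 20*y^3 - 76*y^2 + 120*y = -2*a^3 + a^2*(12*y - 23) + a*(-6*y^2 + 116*y - 52) - 20*y^3 - 149*y^2 + 92*y + 32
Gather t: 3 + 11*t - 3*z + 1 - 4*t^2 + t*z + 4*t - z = -4*t^2 + t*(z + 15) - 4*z + 4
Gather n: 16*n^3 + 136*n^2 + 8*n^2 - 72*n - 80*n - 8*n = 16*n^3 + 144*n^2 - 160*n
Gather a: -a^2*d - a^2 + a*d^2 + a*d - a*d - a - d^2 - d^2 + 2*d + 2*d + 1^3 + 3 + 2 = a^2*(-d - 1) + a*(d^2 - 1) - 2*d^2 + 4*d + 6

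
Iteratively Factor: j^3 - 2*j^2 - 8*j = (j)*(j^2 - 2*j - 8) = j*(j - 4)*(j + 2)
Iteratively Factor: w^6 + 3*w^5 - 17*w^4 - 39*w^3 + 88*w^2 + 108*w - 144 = (w + 3)*(w^5 - 17*w^3 + 12*w^2 + 52*w - 48) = (w + 2)*(w + 3)*(w^4 - 2*w^3 - 13*w^2 + 38*w - 24) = (w - 2)*(w + 2)*(w + 3)*(w^3 - 13*w + 12) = (w - 2)*(w - 1)*(w + 2)*(w + 3)*(w^2 + w - 12) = (w - 3)*(w - 2)*(w - 1)*(w + 2)*(w + 3)*(w + 4)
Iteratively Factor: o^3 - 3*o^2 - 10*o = (o + 2)*(o^2 - 5*o) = o*(o + 2)*(o - 5)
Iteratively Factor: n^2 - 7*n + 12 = (n - 3)*(n - 4)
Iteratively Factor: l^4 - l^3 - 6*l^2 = (l)*(l^3 - l^2 - 6*l) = l*(l - 3)*(l^2 + 2*l) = l^2*(l - 3)*(l + 2)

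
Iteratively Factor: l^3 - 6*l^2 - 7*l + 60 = (l - 4)*(l^2 - 2*l - 15) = (l - 4)*(l + 3)*(l - 5)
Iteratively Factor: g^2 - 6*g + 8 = (g - 4)*(g - 2)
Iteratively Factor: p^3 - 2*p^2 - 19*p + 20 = (p - 5)*(p^2 + 3*p - 4) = (p - 5)*(p + 4)*(p - 1)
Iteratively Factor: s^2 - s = (s)*(s - 1)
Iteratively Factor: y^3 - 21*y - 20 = (y - 5)*(y^2 + 5*y + 4) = (y - 5)*(y + 4)*(y + 1)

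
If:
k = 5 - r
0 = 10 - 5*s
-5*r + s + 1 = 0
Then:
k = 22/5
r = 3/5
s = 2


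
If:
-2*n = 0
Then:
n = 0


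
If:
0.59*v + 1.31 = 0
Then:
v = -2.22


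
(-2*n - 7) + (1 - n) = -3*n - 6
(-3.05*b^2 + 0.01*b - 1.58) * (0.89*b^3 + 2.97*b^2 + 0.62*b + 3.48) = -2.7145*b^5 - 9.0496*b^4 - 3.2675*b^3 - 15.3004*b^2 - 0.9448*b - 5.4984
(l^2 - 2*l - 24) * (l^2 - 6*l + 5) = l^4 - 8*l^3 - 7*l^2 + 134*l - 120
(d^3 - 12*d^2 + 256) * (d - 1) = d^4 - 13*d^3 + 12*d^2 + 256*d - 256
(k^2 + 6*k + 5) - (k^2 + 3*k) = 3*k + 5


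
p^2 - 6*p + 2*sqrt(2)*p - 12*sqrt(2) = (p - 6)*(p + 2*sqrt(2))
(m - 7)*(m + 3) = m^2 - 4*m - 21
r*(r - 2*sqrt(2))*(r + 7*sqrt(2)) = r^3 + 5*sqrt(2)*r^2 - 28*r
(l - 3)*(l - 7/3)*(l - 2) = l^3 - 22*l^2/3 + 53*l/3 - 14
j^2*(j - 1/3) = j^3 - j^2/3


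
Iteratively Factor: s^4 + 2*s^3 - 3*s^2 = (s - 1)*(s^3 + 3*s^2) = (s - 1)*(s + 3)*(s^2) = s*(s - 1)*(s + 3)*(s)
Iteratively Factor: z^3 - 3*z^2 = (z - 3)*(z^2) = z*(z - 3)*(z)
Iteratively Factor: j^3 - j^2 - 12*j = (j)*(j^2 - j - 12) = j*(j + 3)*(j - 4)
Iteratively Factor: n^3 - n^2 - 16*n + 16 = (n - 1)*(n^2 - 16) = (n - 1)*(n + 4)*(n - 4)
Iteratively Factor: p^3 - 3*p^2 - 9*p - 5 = (p + 1)*(p^2 - 4*p - 5) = (p + 1)^2*(p - 5)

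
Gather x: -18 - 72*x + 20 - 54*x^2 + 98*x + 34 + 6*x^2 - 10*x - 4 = -48*x^2 + 16*x + 32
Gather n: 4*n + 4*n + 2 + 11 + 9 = 8*n + 22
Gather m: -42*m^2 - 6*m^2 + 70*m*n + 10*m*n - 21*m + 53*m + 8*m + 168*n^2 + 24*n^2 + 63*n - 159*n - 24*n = -48*m^2 + m*(80*n + 40) + 192*n^2 - 120*n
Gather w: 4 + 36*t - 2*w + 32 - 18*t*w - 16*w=36*t + w*(-18*t - 18) + 36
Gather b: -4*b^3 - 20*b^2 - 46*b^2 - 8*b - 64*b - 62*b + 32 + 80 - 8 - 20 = -4*b^3 - 66*b^2 - 134*b + 84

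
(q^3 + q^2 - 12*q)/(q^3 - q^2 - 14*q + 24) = q/(q - 2)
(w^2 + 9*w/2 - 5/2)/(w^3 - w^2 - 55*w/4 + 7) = 2*(w + 5)/(2*w^2 - w - 28)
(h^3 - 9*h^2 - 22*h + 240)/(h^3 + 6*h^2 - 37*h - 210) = (h - 8)/(h + 7)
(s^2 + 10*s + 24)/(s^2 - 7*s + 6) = (s^2 + 10*s + 24)/(s^2 - 7*s + 6)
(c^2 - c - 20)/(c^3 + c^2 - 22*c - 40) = 1/(c + 2)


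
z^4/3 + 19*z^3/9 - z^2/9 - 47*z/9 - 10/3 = (z/3 + 1/3)*(z - 5/3)*(z + 1)*(z + 6)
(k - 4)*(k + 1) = k^2 - 3*k - 4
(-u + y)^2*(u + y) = u^3 - u^2*y - u*y^2 + y^3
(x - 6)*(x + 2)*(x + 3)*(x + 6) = x^4 + 5*x^3 - 30*x^2 - 180*x - 216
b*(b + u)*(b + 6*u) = b^3 + 7*b^2*u + 6*b*u^2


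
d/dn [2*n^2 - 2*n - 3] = 4*n - 2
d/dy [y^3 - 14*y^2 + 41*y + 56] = 3*y^2 - 28*y + 41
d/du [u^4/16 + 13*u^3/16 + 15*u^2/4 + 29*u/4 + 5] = u^3/4 + 39*u^2/16 + 15*u/2 + 29/4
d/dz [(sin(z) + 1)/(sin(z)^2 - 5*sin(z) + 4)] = (-2*sin(z) + cos(z)^2 + 8)*cos(z)/(sin(z)^2 - 5*sin(z) + 4)^2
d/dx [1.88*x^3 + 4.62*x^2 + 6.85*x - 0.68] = 5.64*x^2 + 9.24*x + 6.85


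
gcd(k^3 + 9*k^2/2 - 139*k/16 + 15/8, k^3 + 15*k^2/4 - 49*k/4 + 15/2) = k^2 + 19*k/4 - 15/2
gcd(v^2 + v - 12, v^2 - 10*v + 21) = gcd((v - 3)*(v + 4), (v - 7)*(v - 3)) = v - 3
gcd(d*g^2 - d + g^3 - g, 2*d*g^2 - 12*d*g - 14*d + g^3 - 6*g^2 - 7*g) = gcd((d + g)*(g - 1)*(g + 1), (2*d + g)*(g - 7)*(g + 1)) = g + 1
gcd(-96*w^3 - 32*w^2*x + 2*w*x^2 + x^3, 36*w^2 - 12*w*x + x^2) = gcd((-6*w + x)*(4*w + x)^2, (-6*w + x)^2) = -6*w + x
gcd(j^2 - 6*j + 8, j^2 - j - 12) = j - 4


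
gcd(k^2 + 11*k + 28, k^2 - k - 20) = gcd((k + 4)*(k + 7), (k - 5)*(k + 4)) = k + 4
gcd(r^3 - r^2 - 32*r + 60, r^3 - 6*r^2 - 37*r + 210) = r^2 + r - 30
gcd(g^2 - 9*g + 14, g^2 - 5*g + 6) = g - 2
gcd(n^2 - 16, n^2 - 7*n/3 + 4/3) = 1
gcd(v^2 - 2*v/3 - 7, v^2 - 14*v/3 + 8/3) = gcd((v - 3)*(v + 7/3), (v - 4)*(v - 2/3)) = 1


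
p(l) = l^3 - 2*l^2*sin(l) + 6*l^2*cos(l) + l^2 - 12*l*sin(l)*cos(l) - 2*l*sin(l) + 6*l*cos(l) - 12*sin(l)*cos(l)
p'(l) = -6*l^2*sin(l) - 2*l^2*cos(l) + 3*l^2 + 12*l*sin(l)^2 - 10*l*sin(l) - 12*l*cos(l)^2 + 10*l*cos(l) + 2*l + 12*sin(l)^2 - 12*sin(l)*cos(l) - 2*sin(l) - 12*cos(l)^2 + 6*cos(l)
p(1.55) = -1.92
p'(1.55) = 9.07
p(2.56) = -12.76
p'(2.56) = -38.86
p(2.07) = -0.77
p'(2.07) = -9.19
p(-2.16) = -3.17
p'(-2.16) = 19.64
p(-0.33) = 1.14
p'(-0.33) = -0.87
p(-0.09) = 0.48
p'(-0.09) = -4.66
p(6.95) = 529.80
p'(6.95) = -109.49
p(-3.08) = -55.78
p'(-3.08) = 91.75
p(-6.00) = -7.84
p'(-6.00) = -21.72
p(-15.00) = -3751.09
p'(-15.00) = 1897.89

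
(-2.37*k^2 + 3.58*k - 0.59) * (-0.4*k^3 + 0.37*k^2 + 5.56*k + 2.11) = 0.948*k^5 - 2.3089*k^4 - 11.6166*k^3 + 14.6858*k^2 + 4.2734*k - 1.2449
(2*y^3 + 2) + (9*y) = 2*y^3 + 9*y + 2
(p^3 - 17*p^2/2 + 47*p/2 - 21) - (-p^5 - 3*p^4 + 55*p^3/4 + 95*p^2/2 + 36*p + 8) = p^5 + 3*p^4 - 51*p^3/4 - 56*p^2 - 25*p/2 - 29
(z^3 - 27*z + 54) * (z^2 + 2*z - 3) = z^5 + 2*z^4 - 30*z^3 + 189*z - 162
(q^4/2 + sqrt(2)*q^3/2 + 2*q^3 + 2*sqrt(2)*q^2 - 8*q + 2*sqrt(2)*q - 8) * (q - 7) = q^5/2 - 3*q^4/2 + sqrt(2)*q^4/2 - 14*q^3 - 3*sqrt(2)*q^3/2 - 12*sqrt(2)*q^2 - 8*q^2 - 14*sqrt(2)*q + 48*q + 56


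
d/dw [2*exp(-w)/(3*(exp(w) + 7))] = 2*(-2*exp(w) - 7)*exp(-w)/(3*(exp(2*w) + 14*exp(w) + 49))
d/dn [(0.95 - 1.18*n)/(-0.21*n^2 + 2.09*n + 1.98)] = (-0.2478*n^2 + 0.399*n - 4.3219)/(0.0441*n^4 - 0.8778*n^3 + 3.5365*n^2 + 8.2764*n + 3.9204)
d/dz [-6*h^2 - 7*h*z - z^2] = -7*h - 2*z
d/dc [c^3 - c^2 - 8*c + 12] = 3*c^2 - 2*c - 8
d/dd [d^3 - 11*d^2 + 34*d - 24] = 3*d^2 - 22*d + 34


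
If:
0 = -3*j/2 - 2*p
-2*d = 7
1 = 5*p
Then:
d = -7/2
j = -4/15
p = 1/5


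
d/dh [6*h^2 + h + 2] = 12*h + 1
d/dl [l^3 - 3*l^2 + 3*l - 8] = 3*l^2 - 6*l + 3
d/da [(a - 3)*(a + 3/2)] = 2*a - 3/2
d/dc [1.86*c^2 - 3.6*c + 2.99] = 3.72*c - 3.6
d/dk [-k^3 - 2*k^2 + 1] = k*(-3*k - 4)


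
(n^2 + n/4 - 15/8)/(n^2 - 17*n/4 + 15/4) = (n + 3/2)/(n - 3)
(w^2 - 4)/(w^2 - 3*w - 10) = (w - 2)/(w - 5)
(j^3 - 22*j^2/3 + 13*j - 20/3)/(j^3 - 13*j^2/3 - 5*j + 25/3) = (3*j - 4)/(3*j + 5)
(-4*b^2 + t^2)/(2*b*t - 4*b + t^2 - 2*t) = (-2*b + t)/(t - 2)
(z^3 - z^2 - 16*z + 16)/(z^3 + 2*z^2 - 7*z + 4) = (z - 4)/(z - 1)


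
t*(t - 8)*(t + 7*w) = t^3 + 7*t^2*w - 8*t^2 - 56*t*w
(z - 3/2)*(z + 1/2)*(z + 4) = z^3 + 3*z^2 - 19*z/4 - 3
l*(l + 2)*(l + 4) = l^3 + 6*l^2 + 8*l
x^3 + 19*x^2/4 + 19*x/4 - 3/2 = (x - 1/4)*(x + 2)*(x + 3)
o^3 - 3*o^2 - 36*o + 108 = (o - 6)*(o - 3)*(o + 6)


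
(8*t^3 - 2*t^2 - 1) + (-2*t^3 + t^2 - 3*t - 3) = 6*t^3 - t^2 - 3*t - 4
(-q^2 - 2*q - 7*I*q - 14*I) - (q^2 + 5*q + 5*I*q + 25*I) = -2*q^2 - 7*q - 12*I*q - 39*I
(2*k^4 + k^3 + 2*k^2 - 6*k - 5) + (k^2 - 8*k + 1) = 2*k^4 + k^3 + 3*k^2 - 14*k - 4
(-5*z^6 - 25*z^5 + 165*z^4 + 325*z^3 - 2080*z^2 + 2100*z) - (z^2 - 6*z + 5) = -5*z^6 - 25*z^5 + 165*z^4 + 325*z^3 - 2081*z^2 + 2106*z - 5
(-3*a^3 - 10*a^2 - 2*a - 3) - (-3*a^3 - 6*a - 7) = -10*a^2 + 4*a + 4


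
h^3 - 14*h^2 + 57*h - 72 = (h - 8)*(h - 3)^2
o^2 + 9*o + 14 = (o + 2)*(o + 7)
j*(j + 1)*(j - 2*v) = j^3 - 2*j^2*v + j^2 - 2*j*v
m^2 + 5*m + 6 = (m + 2)*(m + 3)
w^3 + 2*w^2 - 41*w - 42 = (w - 6)*(w + 1)*(w + 7)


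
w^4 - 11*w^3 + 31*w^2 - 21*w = w*(w - 7)*(w - 3)*(w - 1)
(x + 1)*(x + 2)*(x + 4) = x^3 + 7*x^2 + 14*x + 8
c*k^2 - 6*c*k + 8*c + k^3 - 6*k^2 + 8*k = (c + k)*(k - 4)*(k - 2)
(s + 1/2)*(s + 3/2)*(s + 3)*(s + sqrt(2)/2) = s^4 + sqrt(2)*s^3/2 + 5*s^3 + 5*sqrt(2)*s^2/2 + 27*s^2/4 + 9*s/4 + 27*sqrt(2)*s/8 + 9*sqrt(2)/8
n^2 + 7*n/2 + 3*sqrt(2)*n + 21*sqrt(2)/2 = (n + 7/2)*(n + 3*sqrt(2))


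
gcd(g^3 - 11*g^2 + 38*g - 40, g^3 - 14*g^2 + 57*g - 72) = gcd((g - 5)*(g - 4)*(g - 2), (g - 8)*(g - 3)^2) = 1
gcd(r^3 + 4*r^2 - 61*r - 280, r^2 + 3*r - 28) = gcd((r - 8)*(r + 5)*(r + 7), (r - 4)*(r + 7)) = r + 7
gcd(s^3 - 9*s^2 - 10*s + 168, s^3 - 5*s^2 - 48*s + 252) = s - 6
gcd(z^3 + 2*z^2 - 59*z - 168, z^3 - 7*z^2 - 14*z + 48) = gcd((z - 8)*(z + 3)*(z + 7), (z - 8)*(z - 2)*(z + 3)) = z^2 - 5*z - 24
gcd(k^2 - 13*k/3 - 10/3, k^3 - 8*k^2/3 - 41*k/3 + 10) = k - 5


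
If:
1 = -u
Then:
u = -1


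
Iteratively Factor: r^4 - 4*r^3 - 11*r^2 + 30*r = (r + 3)*(r^3 - 7*r^2 + 10*r) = r*(r + 3)*(r^2 - 7*r + 10) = r*(r - 5)*(r + 3)*(r - 2)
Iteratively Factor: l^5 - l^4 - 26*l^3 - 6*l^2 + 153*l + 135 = (l + 1)*(l^4 - 2*l^3 - 24*l^2 + 18*l + 135) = (l - 3)*(l + 1)*(l^3 + l^2 - 21*l - 45) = (l - 5)*(l - 3)*(l + 1)*(l^2 + 6*l + 9) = (l - 5)*(l - 3)*(l + 1)*(l + 3)*(l + 3)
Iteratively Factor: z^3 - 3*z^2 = (z)*(z^2 - 3*z) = z*(z - 3)*(z)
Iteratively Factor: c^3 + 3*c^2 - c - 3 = (c + 1)*(c^2 + 2*c - 3) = (c - 1)*(c + 1)*(c + 3)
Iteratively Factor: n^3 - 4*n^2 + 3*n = (n)*(n^2 - 4*n + 3) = n*(n - 3)*(n - 1)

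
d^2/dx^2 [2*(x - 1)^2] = 4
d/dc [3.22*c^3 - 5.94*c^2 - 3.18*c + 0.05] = 9.66*c^2 - 11.88*c - 3.18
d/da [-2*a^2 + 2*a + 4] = 2 - 4*a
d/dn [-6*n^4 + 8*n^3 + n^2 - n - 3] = -24*n^3 + 24*n^2 + 2*n - 1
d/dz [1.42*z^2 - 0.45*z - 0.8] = 2.84*z - 0.45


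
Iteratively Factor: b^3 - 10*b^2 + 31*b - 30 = (b - 3)*(b^2 - 7*b + 10) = (b - 5)*(b - 3)*(b - 2)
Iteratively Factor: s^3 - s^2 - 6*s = (s + 2)*(s^2 - 3*s) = (s - 3)*(s + 2)*(s)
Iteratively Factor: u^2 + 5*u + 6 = (u + 3)*(u + 2)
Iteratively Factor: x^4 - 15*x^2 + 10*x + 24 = (x + 1)*(x^3 - x^2 - 14*x + 24) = (x - 2)*(x + 1)*(x^2 + x - 12) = (x - 3)*(x - 2)*(x + 1)*(x + 4)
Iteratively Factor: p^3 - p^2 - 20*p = (p - 5)*(p^2 + 4*p) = (p - 5)*(p + 4)*(p)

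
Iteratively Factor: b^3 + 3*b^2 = (b)*(b^2 + 3*b) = b*(b + 3)*(b)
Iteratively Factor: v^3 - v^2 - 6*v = (v + 2)*(v^2 - 3*v) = v*(v + 2)*(v - 3)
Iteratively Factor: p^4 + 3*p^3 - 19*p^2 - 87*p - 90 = (p + 3)*(p^3 - 19*p - 30) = (p + 3)^2*(p^2 - 3*p - 10) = (p + 2)*(p + 3)^2*(p - 5)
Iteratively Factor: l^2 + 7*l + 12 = (l + 3)*(l + 4)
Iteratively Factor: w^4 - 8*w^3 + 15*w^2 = (w - 5)*(w^3 - 3*w^2) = w*(w - 5)*(w^2 - 3*w) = w^2*(w - 5)*(w - 3)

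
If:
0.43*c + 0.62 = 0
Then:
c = -1.44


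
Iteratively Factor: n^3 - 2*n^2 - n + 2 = (n - 2)*(n^2 - 1) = (n - 2)*(n + 1)*(n - 1)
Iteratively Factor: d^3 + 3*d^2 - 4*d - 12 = (d + 2)*(d^2 + d - 6) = (d - 2)*(d + 2)*(d + 3)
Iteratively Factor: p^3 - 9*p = (p)*(p^2 - 9) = p*(p - 3)*(p + 3)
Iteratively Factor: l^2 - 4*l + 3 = (l - 3)*(l - 1)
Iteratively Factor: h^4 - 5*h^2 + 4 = (h + 1)*(h^3 - h^2 - 4*h + 4) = (h - 2)*(h + 1)*(h^2 + h - 2) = (h - 2)*(h - 1)*(h + 1)*(h + 2)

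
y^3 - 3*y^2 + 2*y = y*(y - 2)*(y - 1)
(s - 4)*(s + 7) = s^2 + 3*s - 28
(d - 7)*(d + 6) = d^2 - d - 42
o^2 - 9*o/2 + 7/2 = (o - 7/2)*(o - 1)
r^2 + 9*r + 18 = (r + 3)*(r + 6)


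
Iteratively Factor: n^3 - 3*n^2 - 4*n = (n)*(n^2 - 3*n - 4) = n*(n - 4)*(n + 1)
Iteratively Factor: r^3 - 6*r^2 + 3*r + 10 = (r - 2)*(r^2 - 4*r - 5) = (r - 5)*(r - 2)*(r + 1)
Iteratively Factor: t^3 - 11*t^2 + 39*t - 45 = (t - 3)*(t^2 - 8*t + 15) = (t - 5)*(t - 3)*(t - 3)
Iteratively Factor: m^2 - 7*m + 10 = (m - 2)*(m - 5)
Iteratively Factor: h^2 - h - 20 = (h - 5)*(h + 4)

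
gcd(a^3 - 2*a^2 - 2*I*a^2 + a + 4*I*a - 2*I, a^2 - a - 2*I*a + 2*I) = a^2 + a*(-1 - 2*I) + 2*I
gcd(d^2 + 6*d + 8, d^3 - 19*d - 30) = d + 2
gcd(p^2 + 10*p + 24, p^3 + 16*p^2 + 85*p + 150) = p + 6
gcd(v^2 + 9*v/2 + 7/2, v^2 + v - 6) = 1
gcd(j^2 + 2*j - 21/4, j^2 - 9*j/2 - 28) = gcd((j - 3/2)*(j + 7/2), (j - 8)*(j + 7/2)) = j + 7/2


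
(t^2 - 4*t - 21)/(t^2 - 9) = (t - 7)/(t - 3)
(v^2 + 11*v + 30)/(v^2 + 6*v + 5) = (v + 6)/(v + 1)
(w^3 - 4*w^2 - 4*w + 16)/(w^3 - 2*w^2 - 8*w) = (w - 2)/w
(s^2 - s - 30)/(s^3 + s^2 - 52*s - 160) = (s - 6)/(s^2 - 4*s - 32)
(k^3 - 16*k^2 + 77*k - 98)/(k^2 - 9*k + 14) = k - 7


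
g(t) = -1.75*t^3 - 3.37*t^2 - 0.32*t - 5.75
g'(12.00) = -837.20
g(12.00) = -3518.87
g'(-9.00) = -364.91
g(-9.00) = 999.91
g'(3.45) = -86.06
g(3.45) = -118.83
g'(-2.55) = -17.27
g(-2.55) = 2.17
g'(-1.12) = 0.64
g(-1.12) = -7.16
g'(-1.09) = 0.79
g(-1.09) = -7.14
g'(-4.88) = -92.45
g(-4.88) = 118.93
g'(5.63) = -204.67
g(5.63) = -426.66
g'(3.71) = -97.59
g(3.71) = -142.69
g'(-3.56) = -42.86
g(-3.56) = 31.64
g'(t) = -5.25*t^2 - 6.74*t - 0.32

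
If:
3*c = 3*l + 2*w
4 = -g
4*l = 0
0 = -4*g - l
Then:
No Solution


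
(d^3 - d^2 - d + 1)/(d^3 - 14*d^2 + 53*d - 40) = (d^2 - 1)/(d^2 - 13*d + 40)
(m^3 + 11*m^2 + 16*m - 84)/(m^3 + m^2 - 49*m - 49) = (m^2 + 4*m - 12)/(m^2 - 6*m - 7)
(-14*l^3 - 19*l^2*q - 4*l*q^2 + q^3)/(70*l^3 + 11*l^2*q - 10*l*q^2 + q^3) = (l + q)/(-5*l + q)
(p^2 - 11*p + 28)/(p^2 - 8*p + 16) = (p - 7)/(p - 4)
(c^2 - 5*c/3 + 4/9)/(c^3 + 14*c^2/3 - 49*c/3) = (9*c^2 - 15*c + 4)/(3*c*(3*c^2 + 14*c - 49))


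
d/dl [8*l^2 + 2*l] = 16*l + 2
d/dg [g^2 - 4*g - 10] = 2*g - 4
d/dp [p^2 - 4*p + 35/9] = 2*p - 4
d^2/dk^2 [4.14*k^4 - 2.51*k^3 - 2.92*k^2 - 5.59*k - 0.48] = 49.68*k^2 - 15.06*k - 5.84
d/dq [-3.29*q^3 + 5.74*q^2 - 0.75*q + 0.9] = -9.87*q^2 + 11.48*q - 0.75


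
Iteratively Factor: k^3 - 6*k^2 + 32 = (k - 4)*(k^2 - 2*k - 8) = (k - 4)*(k + 2)*(k - 4)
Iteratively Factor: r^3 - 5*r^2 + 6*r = (r - 2)*(r^2 - 3*r) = r*(r - 2)*(r - 3)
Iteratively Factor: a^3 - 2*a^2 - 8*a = (a - 4)*(a^2 + 2*a) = a*(a - 4)*(a + 2)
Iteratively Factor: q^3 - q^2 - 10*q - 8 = (q + 1)*(q^2 - 2*q - 8) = (q + 1)*(q + 2)*(q - 4)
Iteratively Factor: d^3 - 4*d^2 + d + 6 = (d - 2)*(d^2 - 2*d - 3) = (d - 3)*(d - 2)*(d + 1)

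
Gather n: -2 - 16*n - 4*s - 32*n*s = n*(-32*s - 16) - 4*s - 2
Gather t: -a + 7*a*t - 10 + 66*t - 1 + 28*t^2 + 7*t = -a + 28*t^2 + t*(7*a + 73) - 11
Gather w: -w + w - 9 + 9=0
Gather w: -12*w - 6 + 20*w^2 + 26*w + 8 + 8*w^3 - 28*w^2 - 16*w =8*w^3 - 8*w^2 - 2*w + 2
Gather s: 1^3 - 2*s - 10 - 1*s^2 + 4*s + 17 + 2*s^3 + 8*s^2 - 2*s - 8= 2*s^3 + 7*s^2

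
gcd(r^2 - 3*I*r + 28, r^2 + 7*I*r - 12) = r + 4*I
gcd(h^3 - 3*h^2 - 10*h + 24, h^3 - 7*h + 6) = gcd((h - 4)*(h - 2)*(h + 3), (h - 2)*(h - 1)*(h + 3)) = h^2 + h - 6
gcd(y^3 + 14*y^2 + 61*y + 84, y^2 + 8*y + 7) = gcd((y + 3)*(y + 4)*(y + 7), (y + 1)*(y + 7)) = y + 7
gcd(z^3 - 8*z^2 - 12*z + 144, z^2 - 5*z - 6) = z - 6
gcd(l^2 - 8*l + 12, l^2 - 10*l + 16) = l - 2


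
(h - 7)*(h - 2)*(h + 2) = h^3 - 7*h^2 - 4*h + 28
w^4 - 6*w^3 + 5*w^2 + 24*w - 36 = (w - 3)^2*(w - 2)*(w + 2)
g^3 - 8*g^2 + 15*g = g*(g - 5)*(g - 3)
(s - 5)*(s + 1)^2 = s^3 - 3*s^2 - 9*s - 5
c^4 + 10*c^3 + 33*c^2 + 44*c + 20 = (c + 1)*(c + 2)^2*(c + 5)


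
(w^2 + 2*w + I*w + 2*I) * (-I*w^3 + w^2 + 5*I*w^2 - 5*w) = -I*w^5 + 2*w^4 + 3*I*w^4 - 6*w^3 + 11*I*w^3 - 20*w^2 - 3*I*w^2 - 10*I*w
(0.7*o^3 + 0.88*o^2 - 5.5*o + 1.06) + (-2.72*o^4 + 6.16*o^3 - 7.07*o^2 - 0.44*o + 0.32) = -2.72*o^4 + 6.86*o^3 - 6.19*o^2 - 5.94*o + 1.38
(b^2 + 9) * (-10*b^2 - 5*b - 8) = -10*b^4 - 5*b^3 - 98*b^2 - 45*b - 72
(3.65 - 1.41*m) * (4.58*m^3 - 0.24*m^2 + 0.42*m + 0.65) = -6.4578*m^4 + 17.0554*m^3 - 1.4682*m^2 + 0.6165*m + 2.3725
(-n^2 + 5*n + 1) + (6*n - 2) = -n^2 + 11*n - 1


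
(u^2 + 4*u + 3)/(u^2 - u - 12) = (u + 1)/(u - 4)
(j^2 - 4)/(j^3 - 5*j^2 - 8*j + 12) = (j - 2)/(j^2 - 7*j + 6)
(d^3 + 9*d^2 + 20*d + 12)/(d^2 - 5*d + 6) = (d^3 + 9*d^2 + 20*d + 12)/(d^2 - 5*d + 6)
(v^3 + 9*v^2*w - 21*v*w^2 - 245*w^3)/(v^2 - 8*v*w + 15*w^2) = (v^2 + 14*v*w + 49*w^2)/(v - 3*w)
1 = 1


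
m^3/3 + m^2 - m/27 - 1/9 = (m/3 + 1)*(m - 1/3)*(m + 1/3)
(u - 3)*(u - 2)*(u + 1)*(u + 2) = u^4 - 2*u^3 - 7*u^2 + 8*u + 12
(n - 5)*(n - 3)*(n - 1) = n^3 - 9*n^2 + 23*n - 15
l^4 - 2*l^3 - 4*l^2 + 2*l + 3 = (l - 3)*(l - 1)*(l + 1)^2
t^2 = t^2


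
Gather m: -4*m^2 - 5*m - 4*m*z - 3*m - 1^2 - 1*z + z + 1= -4*m^2 + m*(-4*z - 8)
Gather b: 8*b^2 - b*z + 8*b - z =8*b^2 + b*(8 - z) - z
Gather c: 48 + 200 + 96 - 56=288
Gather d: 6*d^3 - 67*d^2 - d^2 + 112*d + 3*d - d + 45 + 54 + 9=6*d^3 - 68*d^2 + 114*d + 108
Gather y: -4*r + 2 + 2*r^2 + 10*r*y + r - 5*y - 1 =2*r^2 - 3*r + y*(10*r - 5) + 1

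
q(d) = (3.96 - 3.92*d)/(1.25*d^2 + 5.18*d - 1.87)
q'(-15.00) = 0.03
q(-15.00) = 0.31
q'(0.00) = -3.77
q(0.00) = -2.12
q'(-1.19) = 0.14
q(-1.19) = -1.38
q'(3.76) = 0.02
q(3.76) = -0.31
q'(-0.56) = -0.32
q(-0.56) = -1.41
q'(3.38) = 0.01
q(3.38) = -0.31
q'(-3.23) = 2.26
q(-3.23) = -2.99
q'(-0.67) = -0.19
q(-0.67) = -1.38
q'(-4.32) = 143.12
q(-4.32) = -22.72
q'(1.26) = -0.41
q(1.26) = -0.15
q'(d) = (3.96 - 3.92*d)*(-2.5*d - 5.18)/(1.25*d^2 + 5.18*d - 1.87)^2 - 3.92/(1.25*d^2 + 5.18*d - 1.87)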